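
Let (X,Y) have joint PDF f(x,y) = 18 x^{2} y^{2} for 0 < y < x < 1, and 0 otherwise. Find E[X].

f_X(x) = ∫_0^x 18 x^{2} y^{2} dy = 6 x^{5}
E[X] = ∫_0^1 x × (6 x^{5}) dx = \frac{6}{7}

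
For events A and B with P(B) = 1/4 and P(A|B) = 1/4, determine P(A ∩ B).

By definition, P(A|B) = P(A ∩ B) / P(B)
So P(A ∩ B) = P(A|B) × P(B)
= 1/4 × 1/4
= 1/16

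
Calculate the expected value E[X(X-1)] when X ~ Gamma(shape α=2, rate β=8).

E[X(X-1)] = E[X² - X] = E[X²] - E[X]
E[X] = \frac{1}{4}
E[X²] = Var(X) + (E[X])² = \frac{1}{32} + (\frac{1}{4})² = \frac{3}{32}
E[X(X-1)] = \frac{3}{32} - \frac{1}{4} = - \frac{5}{32}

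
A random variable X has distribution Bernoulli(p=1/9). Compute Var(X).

For X ~ Bernoulli(p=1/9):
Var(X) = \frac{8}{81}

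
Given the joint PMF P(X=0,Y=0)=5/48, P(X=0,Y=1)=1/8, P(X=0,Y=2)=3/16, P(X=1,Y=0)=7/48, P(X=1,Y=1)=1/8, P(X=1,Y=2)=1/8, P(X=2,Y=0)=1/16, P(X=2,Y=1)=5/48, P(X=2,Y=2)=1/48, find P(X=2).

P(X=2) = P(X=2,Y=0) + P(X=2,Y=1) + P(X=2,Y=2)
= 1/16 + 5/48 + 1/48
= 3/16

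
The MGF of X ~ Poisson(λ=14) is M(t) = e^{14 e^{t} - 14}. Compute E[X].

To find E[X], compute M^(1)(0):
M^(1)(t) = 14 e^{t} e^{14 e^{t} - 14}
M^(1)(0) = 14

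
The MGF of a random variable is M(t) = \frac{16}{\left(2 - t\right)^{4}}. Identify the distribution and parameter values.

The MGF M(t) = \frac{16}{\left(2 - t\right)^{4}} is the standard form for the Gamma distribution.
Comparing with the known MGF formula identifies: Gamma(shape α=4, rate β=2)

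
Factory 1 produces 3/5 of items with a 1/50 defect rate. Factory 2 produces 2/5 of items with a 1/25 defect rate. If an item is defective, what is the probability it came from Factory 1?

Using Bayes' theorem:
P(F1) = 3/5, P(D|F1) = 1/50
P(F2) = 2/5, P(D|F2) = 1/25
P(D) = P(D|F1)P(F1) + P(D|F2)P(F2)
     = \frac{7}{250}
P(F1|D) = P(D|F1)P(F1) / P(D)
= \frac{3}{7}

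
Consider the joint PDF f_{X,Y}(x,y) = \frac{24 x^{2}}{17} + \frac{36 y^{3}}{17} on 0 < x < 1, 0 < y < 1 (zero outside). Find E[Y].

E[Y] = ∫_0^1 ∫_0^1 y × f(x,y) dx dy
= \frac{56}{85}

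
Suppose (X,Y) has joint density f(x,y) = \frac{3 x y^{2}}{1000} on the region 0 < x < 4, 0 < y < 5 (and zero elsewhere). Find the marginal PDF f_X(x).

f_X(x) = ∫_0^5 f(x,y) dy
= ∫_0^5 \frac{3 x y^{2}}{1000} dy
= \frac{x}{8} for 0 < x < 4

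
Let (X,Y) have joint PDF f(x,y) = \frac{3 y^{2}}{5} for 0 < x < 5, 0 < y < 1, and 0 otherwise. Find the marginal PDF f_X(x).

f_X(x) = ∫_0^1 f(x,y) dy
= ∫_0^1 \frac{3 y^{2}}{5} dy
= \frac{1}{5} for 0 < x < 5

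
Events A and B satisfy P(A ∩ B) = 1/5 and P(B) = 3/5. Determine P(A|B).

P(A|B) = P(A ∩ B) / P(B)
= (1/5) / (3/5)
= 1/3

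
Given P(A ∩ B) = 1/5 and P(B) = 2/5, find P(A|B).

P(A|B) = P(A ∩ B) / P(B)
= (1/5) / (2/5)
= 1/2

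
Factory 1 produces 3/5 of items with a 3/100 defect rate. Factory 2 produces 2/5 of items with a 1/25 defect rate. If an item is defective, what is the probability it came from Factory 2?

Using Bayes' theorem:
P(F1) = 3/5, P(D|F1) = 3/100
P(F2) = 2/5, P(D|F2) = 1/25
P(D) = P(D|F1)P(F1) + P(D|F2)P(F2)
     = \frac{17}{500}
P(F2|D) = P(D|F2)P(F2) / P(D)
= \frac{8}{17}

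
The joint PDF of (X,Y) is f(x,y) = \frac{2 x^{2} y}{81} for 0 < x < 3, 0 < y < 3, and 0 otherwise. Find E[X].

f_X(x) = ∫_0^3 \frac{2 x^{2} y}{81} dy = \frac{x^{2}}{9}
E[X] = ∫_0^3 x × (\frac{x^{2}}{9}) dx = \frac{9}{4}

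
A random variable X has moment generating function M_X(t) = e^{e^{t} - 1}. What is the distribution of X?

The MGF M(t) = e^{e^{t} - 1} is the standard form for the Poisson distribution.
Comparing with the known MGF formula identifies: Poisson(λ=1)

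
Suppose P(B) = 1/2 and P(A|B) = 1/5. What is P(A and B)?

By definition, P(A|B) = P(A ∩ B) / P(B)
So P(A ∩ B) = P(A|B) × P(B)
= 1/5 × 1/2
= 1/10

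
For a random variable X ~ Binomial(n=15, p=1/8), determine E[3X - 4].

For X ~ Binomial(n=15, p=1/8):
E[X] = \frac{15}{8}
E[3X - 4] = 3 × E[X] - 4 = \frac{13}{8}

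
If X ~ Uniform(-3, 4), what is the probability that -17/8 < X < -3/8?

P(-17/8 < X < -3/8) = ∫_{-17/8}^{-3/8} f(x) dx
where f(x) = \frac{1}{7}
= \frac{1}{4}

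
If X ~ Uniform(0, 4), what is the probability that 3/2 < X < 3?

P(3/2 < X < 3) = ∫_{3/2}^{3} f(x) dx
where f(x) = \frac{1}{4}
= \frac{3}{8}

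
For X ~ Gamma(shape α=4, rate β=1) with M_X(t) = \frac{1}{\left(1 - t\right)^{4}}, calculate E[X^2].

To find E[X^2], compute M^(2)(0):
M^(1)(t) = \frac{4}{\left(1 - t\right)^{5}}
M^(2)(t) = \frac{20}{\left(1 - t\right)^{6}}
M^(2)(0) = 20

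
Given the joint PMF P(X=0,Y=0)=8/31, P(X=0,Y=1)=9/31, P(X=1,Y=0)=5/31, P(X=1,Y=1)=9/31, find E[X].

First find marginal of X:
P(X=0) = 17/31
P(X=1) = 14/31
E[X] = 0 × 17/31 + 1 × 14/31 = 14/31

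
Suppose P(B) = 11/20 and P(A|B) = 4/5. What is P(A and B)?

By definition, P(A|B) = P(A ∩ B) / P(B)
So P(A ∩ B) = P(A|B) × P(B)
= 4/5 × 11/20
= 11/25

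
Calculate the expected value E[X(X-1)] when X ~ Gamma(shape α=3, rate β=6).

E[X(X-1)] = E[X² - X] = E[X²] - E[X]
E[X] = \frac{1}{2}
E[X²] = Var(X) + (E[X])² = \frac{1}{12} + (\frac{1}{2})² = \frac{1}{3}
E[X(X-1)] = \frac{1}{3} - \frac{1}{2} = - \frac{1}{6}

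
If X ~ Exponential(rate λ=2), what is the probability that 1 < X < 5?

P(1 < X < 5) = ∫_{1}^{5} f(x) dx
where f(x) = 2 e^{- 2 x}
= - \frac{1 - e^{8}}{e^{10}}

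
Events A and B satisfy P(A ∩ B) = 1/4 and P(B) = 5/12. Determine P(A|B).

P(A|B) = P(A ∩ B) / P(B)
= (1/4) / (5/12)
= 3/5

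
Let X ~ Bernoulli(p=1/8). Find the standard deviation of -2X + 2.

For X ~ Bernoulli(p=1/8):
Var(X) = \frac{7}{64}
SD(X) = √(Var(X)) = √(\frac{7}{64}) = \frac{\sqrt{7}}{8}
SD(-2X + 2) = |-2| × SD(X) = 2 × \frac{\sqrt{7}}{8} = \frac{\sqrt{7}}{4}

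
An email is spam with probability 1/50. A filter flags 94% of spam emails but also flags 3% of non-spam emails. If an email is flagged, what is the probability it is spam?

Let D = the rare event, + = positive/flagged.
P(D) = 1/50
P(+|D) = 94/100 = 47/50
P(+|D') = 3/100
P(+) = P(+|D)P(D) + P(+|D')P(D')
     = \frac{47}{50} × \frac{1}{50} + \frac{3}{100} × \frac{49}{50}
     = \frac{241}{5000}
P(D|+) = P(+|D)P(D)/P(+) = \frac{94}{241}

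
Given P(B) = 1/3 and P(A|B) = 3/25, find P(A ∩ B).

By definition, P(A|B) = P(A ∩ B) / P(B)
So P(A ∩ B) = P(A|B) × P(B)
= 3/25 × 1/3
= 1/25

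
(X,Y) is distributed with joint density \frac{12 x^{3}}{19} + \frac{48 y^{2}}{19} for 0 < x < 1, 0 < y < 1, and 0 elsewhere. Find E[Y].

E[Y] = ∫_0^1 ∫_0^1 y × f(x,y) dx dy
= \frac{27}{38}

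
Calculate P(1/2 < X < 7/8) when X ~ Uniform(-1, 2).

P(1/2 < X < 7/8) = ∫_{1/2}^{7/8} f(x) dx
where f(x) = \frac{1}{3}
= \frac{1}{8}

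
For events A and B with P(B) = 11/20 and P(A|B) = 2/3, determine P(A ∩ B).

By definition, P(A|B) = P(A ∩ B) / P(B)
So P(A ∩ B) = P(A|B) × P(B)
= 2/3 × 11/20
= 11/30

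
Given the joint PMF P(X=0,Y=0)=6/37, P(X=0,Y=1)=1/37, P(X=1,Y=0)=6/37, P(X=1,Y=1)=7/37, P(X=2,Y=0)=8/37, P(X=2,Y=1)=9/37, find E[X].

First find marginal of X:
P(X=0) = 7/37
P(X=1) = 13/37
P(X=2) = 17/37
E[X] = 0 × 7/37 + 1 × 13/37 + 2 × 17/37 = 47/37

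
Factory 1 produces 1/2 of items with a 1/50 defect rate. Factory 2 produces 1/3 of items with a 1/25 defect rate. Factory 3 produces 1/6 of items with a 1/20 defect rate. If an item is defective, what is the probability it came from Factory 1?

Using Bayes' theorem:
P(F1) = 1/2, P(D|F1) = 1/50
P(F2) = 1/3, P(D|F2) = 1/25
P(F3) = 1/6, P(D|F3) = 1/20
P(D) = P(D|F1)P(F1) + P(D|F2)P(F2) + P(D|F3)P(F3)
     = \frac{19}{600}
P(F1|D) = P(D|F1)P(F1) / P(D)
= \frac{6}{19}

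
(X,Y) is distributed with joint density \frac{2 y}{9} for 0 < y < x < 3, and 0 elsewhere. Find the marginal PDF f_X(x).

f_X(x) = ∫_0^x \frac{2 y}{9} dy = \frac{x^{2}}{9}
for 0 < x < 3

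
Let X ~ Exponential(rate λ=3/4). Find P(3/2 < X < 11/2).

P(3/2 < X < 11/2) = ∫_{3/2}^{11/2} f(x) dx
where f(x) = \frac{3 e^{- \frac{3 x}{4}}}{4}
= - \frac{1 - e^{3}}{e^{\frac{33}{8}}}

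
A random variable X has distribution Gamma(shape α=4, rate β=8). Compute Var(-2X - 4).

For X ~ Gamma(shape α=4, rate β=8):
Var(X) = \frac{1}{16}
Var(-2X - 4) = (-2)² × Var(X) = 4 × \frac{1}{16} = \frac{1}{4}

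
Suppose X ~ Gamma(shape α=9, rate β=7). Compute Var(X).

For X ~ Gamma(shape α=9, rate β=7):
Var(X) = \frac{9}{49}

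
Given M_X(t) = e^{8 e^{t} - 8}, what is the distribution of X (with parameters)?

The MGF M(t) = e^{8 e^{t} - 8} is the standard form for the Poisson distribution.
Comparing with the known MGF formula identifies: Poisson(λ=8)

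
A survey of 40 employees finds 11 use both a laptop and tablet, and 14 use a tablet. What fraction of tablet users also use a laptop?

P(A ∩ B) = 11/40
P(B) = 14/40 = 7/20
P(A|B) = P(A ∩ B) / P(B) = (11/40) / (7/20) = 11/14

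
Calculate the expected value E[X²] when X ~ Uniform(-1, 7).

Using the identity E[X²] = Var(X) + (E[X])²:
E[X] = 3
Var(X) = \frac{16}{3}
E[X²] = \frac{16}{3} + (3)²
= \frac{43}{3}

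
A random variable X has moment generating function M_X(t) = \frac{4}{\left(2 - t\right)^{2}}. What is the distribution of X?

The MGF M(t) = \frac{4}{\left(2 - t\right)^{2}} is the standard form for the Gamma distribution.
Comparing with the known MGF formula identifies: Gamma(shape α=2, rate β=2)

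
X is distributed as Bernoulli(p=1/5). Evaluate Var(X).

For X ~ Bernoulli(p=1/5):
Var(X) = \frac{4}{25}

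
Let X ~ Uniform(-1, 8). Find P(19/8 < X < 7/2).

P(19/8 < X < 7/2) = ∫_{19/8}^{7/2} f(x) dx
where f(x) = \frac{1}{9}
= \frac{1}{8}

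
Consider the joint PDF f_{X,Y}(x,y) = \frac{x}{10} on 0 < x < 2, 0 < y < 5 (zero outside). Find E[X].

f_X(x) = ∫_0^5 \frac{x}{10} dy = \frac{x}{2}
E[X] = ∫_0^2 x × (\frac{x}{2}) dx = \frac{4}{3}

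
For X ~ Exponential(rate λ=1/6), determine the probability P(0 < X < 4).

P(0 < X < 4) = ∫_{0}^{4} f(x) dx
where f(x) = \frac{e^{- \frac{x}{6}}}{6}
= 1 - e^{- \frac{2}{3}}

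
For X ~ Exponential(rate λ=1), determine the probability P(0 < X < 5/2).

P(0 < X < 5/2) = ∫_{0}^{5/2} f(x) dx
where f(x) = e^{- x}
= 1 - e^{- \frac{5}{2}}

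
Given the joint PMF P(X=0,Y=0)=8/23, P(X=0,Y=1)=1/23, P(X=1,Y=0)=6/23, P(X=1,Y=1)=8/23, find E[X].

First find marginal of X:
P(X=0) = 9/23
P(X=1) = 14/23
E[X] = 0 × 9/23 + 1 × 14/23 = 14/23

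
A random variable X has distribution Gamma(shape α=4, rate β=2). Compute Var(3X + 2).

For X ~ Gamma(shape α=4, rate β=2):
Var(X) = 1
Var(3X + 2) = (3)² × Var(X) = 9 × 1 = 9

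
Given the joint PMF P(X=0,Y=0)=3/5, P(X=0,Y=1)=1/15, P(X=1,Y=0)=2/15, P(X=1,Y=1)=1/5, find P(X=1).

P(X=1) = P(X=1,Y=0) + P(X=1,Y=1)
= 2/15 + 1/5
= 1/3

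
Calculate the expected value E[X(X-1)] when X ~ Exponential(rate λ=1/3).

E[X(X-1)] = E[X² - X] = E[X²] - E[X]
E[X] = 3
E[X²] = Var(X) + (E[X])² = 9 + (3)² = 18
E[X(X-1)] = 18 - 3 = 15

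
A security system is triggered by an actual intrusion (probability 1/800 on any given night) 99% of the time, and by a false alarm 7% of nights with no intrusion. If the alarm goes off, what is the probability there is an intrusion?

Let D = the rare event, + = positive/flagged.
P(D) = 1/800
P(+|D) = 99/100
P(+|D') = 7/100
P(+) = P(+|D)P(D) + P(+|D')P(D')
     = \frac{99}{100} × \frac{1}{800} + \frac{7}{100} × \frac{799}{800}
     = \frac{1423}{20000}
P(D|+) = P(+|D)P(D)/P(+) = \frac{99}{5692}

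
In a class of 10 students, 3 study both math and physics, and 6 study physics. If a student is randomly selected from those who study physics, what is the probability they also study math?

P(A ∩ B) = 3/10
P(B) = 6/10 = 3/5
P(A|B) = P(A ∩ B) / P(B) = (3/10) / (3/5) = 1/2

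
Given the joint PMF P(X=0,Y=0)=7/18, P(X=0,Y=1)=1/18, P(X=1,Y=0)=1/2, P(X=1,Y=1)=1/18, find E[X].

First find marginal of X:
P(X=0) = 4/9
P(X=1) = 5/9
E[X] = 0 × 4/9 + 1 × 5/9 = 5/9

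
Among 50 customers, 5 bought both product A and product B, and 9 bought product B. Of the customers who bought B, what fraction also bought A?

P(A ∩ B) = 5/50 = 1/10
P(B) = 9/50
P(A|B) = P(A ∩ B) / P(B) = (1/10) / (9/50) = 5/9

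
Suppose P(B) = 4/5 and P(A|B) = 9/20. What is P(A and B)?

By definition, P(A|B) = P(A ∩ B) / P(B)
So P(A ∩ B) = P(A|B) × P(B)
= 9/20 × 4/5
= 9/25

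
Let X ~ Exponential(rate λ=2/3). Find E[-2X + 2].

For X ~ Exponential(rate λ=2/3):
E[X] = \frac{3}{2}
E[-2X + 2] = -2 × E[X] + 2 = -1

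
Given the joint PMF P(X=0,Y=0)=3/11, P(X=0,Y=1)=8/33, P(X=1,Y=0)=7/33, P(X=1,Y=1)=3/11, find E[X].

First find marginal of X:
P(X=0) = 17/33
P(X=1) = 16/33
E[X] = 0 × 17/33 + 1 × 16/33 = 16/33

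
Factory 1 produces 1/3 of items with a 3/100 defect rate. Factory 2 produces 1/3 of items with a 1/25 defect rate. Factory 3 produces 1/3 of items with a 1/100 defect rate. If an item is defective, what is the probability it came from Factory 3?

Using Bayes' theorem:
P(F1) = 1/3, P(D|F1) = 3/100
P(F2) = 1/3, P(D|F2) = 1/25
P(F3) = 1/3, P(D|F3) = 1/100
P(D) = P(D|F1)P(F1) + P(D|F2)P(F2) + P(D|F3)P(F3)
     = \frac{2}{75}
P(F3|D) = P(D|F3)P(F3) / P(D)
= \frac{1}{8}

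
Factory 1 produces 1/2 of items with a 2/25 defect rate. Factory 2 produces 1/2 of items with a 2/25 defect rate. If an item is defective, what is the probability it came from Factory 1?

Using Bayes' theorem:
P(F1) = 1/2, P(D|F1) = 2/25
P(F2) = 1/2, P(D|F2) = 2/25
P(D) = P(D|F1)P(F1) + P(D|F2)P(F2)
     = \frac{2}{25}
P(F1|D) = P(D|F1)P(F1) / P(D)
= \frac{1}{2}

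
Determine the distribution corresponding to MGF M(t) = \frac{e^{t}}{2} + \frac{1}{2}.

The MGF M(t) = \frac{e^{t}}{2} + \frac{1}{2} is the standard form for the Bernoulli distribution.
Comparing with the known MGF formula identifies: Bernoulli(p=1/2)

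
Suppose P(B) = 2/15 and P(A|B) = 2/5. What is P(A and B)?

By definition, P(A|B) = P(A ∩ B) / P(B)
So P(A ∩ B) = P(A|B) × P(B)
= 2/5 × 2/15
= 4/75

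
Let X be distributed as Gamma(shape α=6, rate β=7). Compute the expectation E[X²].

Using the identity E[X²] = Var(X) + (E[X])²:
E[X] = \frac{6}{7}
Var(X) = \frac{6}{49}
E[X²] = \frac{6}{49} + (\frac{6}{7})²
= \frac{6}{7}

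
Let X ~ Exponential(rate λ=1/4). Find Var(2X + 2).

For X ~ Exponential(rate λ=1/4):
Var(X) = 16
Var(2X + 2) = (2)² × Var(X) = 4 × 16 = 64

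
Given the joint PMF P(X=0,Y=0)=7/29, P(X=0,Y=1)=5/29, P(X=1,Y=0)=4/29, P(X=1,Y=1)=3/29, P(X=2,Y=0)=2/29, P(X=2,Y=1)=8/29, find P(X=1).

P(X=1) = P(X=1,Y=0) + P(X=1,Y=1)
= 4/29 + 3/29
= 7/29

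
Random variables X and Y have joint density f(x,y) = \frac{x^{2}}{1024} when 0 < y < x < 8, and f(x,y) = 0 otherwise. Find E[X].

f_X(x) = ∫_0^x \frac{x^{2}}{1024} dy = \frac{x^{3}}{1024}
E[X] = ∫_0^8 x × (\frac{x^{3}}{1024}) dx = \frac{32}{5}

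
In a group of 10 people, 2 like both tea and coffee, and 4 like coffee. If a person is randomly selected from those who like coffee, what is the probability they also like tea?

P(A ∩ B) = 2/10 = 1/5
P(B) = 4/10 = 2/5
P(A|B) = P(A ∩ B) / P(B) = (1/5) / (2/5) = 1/2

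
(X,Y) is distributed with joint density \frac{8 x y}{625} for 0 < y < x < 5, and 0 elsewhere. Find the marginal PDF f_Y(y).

f_Y(y) = ∫_y^5 \frac{8 x y}{625} dx = \frac{4 y \left(25 - y^{2}\right)}{625}
for 0 < y < 5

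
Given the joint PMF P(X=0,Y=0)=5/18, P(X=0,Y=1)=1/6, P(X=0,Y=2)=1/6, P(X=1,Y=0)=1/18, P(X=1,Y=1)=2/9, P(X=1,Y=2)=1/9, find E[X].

First find marginal of X:
P(X=0) = 11/18
P(X=1) = 7/18
E[X] = 0 × 11/18 + 1 × 7/18 = 7/18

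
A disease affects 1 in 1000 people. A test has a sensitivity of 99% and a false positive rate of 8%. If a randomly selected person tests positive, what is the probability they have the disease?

Let D = the rare event, + = positive/flagged.
P(D) = 1/1000
P(+|D) = 99/100
P(+|D') = 8/100 = 2/25
P(+) = P(+|D)P(D) + P(+|D')P(D')
     = \frac{99}{100} × \frac{1}{1000} + \frac{2}{25} × \frac{999}{1000}
     = \frac{8091}{100000}
P(D|+) = P(+|D)P(D)/P(+) = \frac{11}{899}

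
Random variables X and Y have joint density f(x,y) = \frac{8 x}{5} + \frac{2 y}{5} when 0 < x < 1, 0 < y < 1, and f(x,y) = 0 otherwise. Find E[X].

E[X] = ∫_0^1 ∫_0^1 x × f(x,y) dy dx
= ∫_0^1 ∫_0^1 x × (\frac{8 x}{5} + \frac{2 y}{5}) dy dx
= \frac{19}{30}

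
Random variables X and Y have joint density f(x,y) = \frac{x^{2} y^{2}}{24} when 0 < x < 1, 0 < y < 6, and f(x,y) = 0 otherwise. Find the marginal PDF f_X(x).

f_X(x) = ∫_0^6 f(x,y) dy
= ∫_0^6 \frac{x^{2} y^{2}}{24} dy
= 3 x^{2} for 0 < x < 1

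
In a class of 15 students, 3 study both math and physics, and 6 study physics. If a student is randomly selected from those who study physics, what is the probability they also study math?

P(A ∩ B) = 3/15 = 1/5
P(B) = 6/15 = 2/5
P(A|B) = P(A ∩ B) / P(B) = (1/5) / (2/5) = 1/2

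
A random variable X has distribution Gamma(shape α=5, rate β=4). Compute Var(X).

For X ~ Gamma(shape α=5, rate β=4):
Var(X) = \frac{5}{16}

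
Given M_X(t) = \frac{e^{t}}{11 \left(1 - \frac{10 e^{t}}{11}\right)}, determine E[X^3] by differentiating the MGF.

To find E[X^3], compute M^(3)(0):
M^(1)(t) = \frac{e^{t}}{11 \left(1 - \frac{10 e^{t}}{11}\right)} + \frac{10 e^{2 t}}{121 \left(1 - \frac{10 e^{t}}{11}\right)^{2}}
M^(2)(t) = \frac{e^{t}}{11 \left(1 - \frac{10 e^{t}}{11}\right)} + \frac{30 e^{2 t}}{121 \left(1 - \frac{10 e^{t}}{11}\right)^{2}} + \frac{200 e^{3 t}}{1331 \left(1 - \frac{10 e^{t}}{11}\right)^{3}}
M^(3)(t) = \frac{e^{t}}{11 \left(1 - \frac{10 e^{t}}{11}\right)} + \frac{70 e^{2 t}}{121 \left(1 - \frac{10 e^{t}}{11}\right)^{2}} + \frac{1200 e^{3 t}}{1331 \left(1 - \frac{10 e^{t}}{11}\right)^{3}} + \frac{6000 e^{4 t}}{14641 \left(1 - \frac{10 e^{t}}{11}\right)^{4}}
M^(3)(0) = 7271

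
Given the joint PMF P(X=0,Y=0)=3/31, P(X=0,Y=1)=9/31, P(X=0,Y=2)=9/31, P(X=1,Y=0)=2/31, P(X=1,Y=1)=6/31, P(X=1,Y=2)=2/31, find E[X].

First find marginal of X:
P(X=0) = 21/31
P(X=1) = 10/31
E[X] = 0 × 21/31 + 1 × 10/31 = 10/31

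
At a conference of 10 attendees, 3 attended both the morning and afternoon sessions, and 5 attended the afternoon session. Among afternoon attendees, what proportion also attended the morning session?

P(A ∩ B) = 3/10
P(B) = 5/10 = 1/2
P(A|B) = P(A ∩ B) / P(B) = (3/10) / (1/2) = 3/5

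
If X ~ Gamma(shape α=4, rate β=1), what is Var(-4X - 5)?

For X ~ Gamma(shape α=4, rate β=1):
Var(X) = 4
Var(-4X - 5) = (-4)² × Var(X) = 16 × 4 = 64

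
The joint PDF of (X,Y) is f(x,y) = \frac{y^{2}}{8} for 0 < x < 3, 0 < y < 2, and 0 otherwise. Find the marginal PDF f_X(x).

f_X(x) = ∫_0^2 f(x,y) dy
= ∫_0^2 \frac{y^{2}}{8} dy
= \frac{1}{3} for 0 < x < 3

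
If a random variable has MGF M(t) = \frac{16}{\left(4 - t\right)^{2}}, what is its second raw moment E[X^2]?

To find E[X^2], compute M^(2)(0):
M^(1)(t) = \frac{32}{\left(4 - t\right)^{3}}
M^(2)(t) = \frac{96}{\left(4 - t\right)^{4}}
M^(2)(0) = \frac{3}{8}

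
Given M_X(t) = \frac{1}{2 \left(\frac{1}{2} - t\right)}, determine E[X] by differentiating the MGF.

To find E[X], compute M^(1)(0):
M^(1)(t) = \frac{1}{2 \left(\frac{1}{2} - t\right)^{2}}
M^(1)(0) = 2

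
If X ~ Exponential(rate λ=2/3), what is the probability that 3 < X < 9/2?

P(3 < X < 9/2) = ∫_{3}^{9/2} f(x) dx
where f(x) = \frac{2 e^{- \frac{2 x}{3}}}{3}
= - \frac{1 - e}{e^{3}}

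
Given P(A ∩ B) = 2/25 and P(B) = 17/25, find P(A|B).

P(A|B) = P(A ∩ B) / P(B)
= (2/25) / (17/25)
= 2/17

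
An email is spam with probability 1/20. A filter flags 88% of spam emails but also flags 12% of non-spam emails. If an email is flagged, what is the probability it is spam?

Let D = the rare event, + = positive/flagged.
P(D) = 1/20
P(+|D) = 88/100 = 22/25
P(+|D') = 12/100 = 3/25
P(+) = P(+|D)P(D) + P(+|D')P(D')
     = \frac{22}{25} × \frac{1}{20} + \frac{3}{25} × \frac{19}{20}
     = \frac{79}{500}
P(D|+) = P(+|D)P(D)/P(+) = \frac{22}{79}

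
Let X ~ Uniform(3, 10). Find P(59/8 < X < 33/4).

P(59/8 < X < 33/4) = ∫_{59/8}^{33/4} f(x) dx
where f(x) = \frac{1}{7}
= \frac{1}{8}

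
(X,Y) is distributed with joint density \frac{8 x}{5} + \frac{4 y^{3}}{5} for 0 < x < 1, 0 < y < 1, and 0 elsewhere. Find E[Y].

E[Y] = ∫_0^1 ∫_0^1 y × f(x,y) dx dy
= \frac{14}{25}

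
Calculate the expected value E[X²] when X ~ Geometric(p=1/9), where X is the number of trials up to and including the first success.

Using the identity E[X²] = Var(X) + (E[X])²:
E[X] = 9
Var(X) = 72
E[X²] = 72 + (9)²
= 153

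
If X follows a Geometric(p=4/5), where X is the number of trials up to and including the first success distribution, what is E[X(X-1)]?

E[X(X-1)] = E[X² - X] = E[X²] - E[X]
E[X] = \frac{5}{4}
E[X²] = Var(X) + (E[X])² = \frac{5}{16} + (\frac{5}{4})² = \frac{15}{8}
E[X(X-1)] = \frac{15}{8} - \frac{5}{4} = \frac{5}{8}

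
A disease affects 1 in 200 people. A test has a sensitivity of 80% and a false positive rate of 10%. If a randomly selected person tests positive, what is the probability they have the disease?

Let D = the rare event, + = positive/flagged.
P(D) = 1/200
P(+|D) = 80/100 = 4/5
P(+|D') = 10/100 = 1/10
P(+) = P(+|D)P(D) + P(+|D')P(D')
     = \frac{4}{5} × \frac{1}{200} + \frac{1}{10} × \frac{199}{200}
     = \frac{207}{2000}
P(D|+) = P(+|D)P(D)/P(+) = \frac{8}{207}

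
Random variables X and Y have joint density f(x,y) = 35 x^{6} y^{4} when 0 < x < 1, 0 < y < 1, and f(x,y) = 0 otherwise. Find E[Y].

E[Y] = ∫_0^1 ∫_0^1 y × f(x,y) dx dy
= \frac{5}{6}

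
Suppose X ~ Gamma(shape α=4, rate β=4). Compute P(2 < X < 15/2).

P(2 < X < 15/2) = ∫_{2}^{15/2} f(x) dx
where f(x) = \frac{128 x^{3} e^{- 4 x}}{3}
= \frac{-14943 + 379 e^{22}}{3 e^{30}}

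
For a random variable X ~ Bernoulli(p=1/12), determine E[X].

For X ~ Bernoulli(p=1/12), the expected value is:
E[X] = \frac{1}{12}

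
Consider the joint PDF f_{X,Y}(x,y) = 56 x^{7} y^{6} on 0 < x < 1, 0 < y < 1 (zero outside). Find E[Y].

E[Y] = ∫_0^1 ∫_0^1 y × f(x,y) dx dy
= \frac{7}{8}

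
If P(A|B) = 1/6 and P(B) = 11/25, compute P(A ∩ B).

By definition, P(A|B) = P(A ∩ B) / P(B)
So P(A ∩ B) = P(A|B) × P(B)
= 1/6 × 11/25
= 11/150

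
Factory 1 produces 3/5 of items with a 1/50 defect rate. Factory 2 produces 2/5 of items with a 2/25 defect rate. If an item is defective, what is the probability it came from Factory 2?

Using Bayes' theorem:
P(F1) = 3/5, P(D|F1) = 1/50
P(F2) = 2/5, P(D|F2) = 2/25
P(D) = P(D|F1)P(F1) + P(D|F2)P(F2)
     = \frac{11}{250}
P(F2|D) = P(D|F2)P(F2) / P(D)
= \frac{8}{11}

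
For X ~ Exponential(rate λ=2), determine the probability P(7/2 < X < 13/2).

P(7/2 < X < 13/2) = ∫_{7/2}^{13/2} f(x) dx
where f(x) = 2 e^{- 2 x}
= - \frac{1 - e^{6}}{e^{13}}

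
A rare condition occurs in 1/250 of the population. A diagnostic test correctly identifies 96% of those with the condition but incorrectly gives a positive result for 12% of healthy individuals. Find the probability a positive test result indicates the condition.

Let D = the rare event, + = positive/flagged.
P(D) = 1/250
P(+|D) = 96/100 = 24/25
P(+|D') = 12/100 = 3/25
P(+) = P(+|D)P(D) + P(+|D')P(D')
     = \frac{24}{25} × \frac{1}{250} + \frac{3}{25} × \frac{249}{250}
     = \frac{771}{6250}
P(D|+) = P(+|D)P(D)/P(+) = \frac{8}{257}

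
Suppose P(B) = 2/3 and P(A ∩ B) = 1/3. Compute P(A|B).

P(A|B) = P(A ∩ B) / P(B)
= (1/3) / (2/3)
= 1/2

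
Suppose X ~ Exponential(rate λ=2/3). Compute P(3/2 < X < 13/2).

P(3/2 < X < 13/2) = ∫_{3/2}^{13/2} f(x) dx
where f(x) = \frac{2 e^{- \frac{2 x}{3}}}{3}
= - \frac{1}{e^{\frac{13}{3}}} + e^{-1}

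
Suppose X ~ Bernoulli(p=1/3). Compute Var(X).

For X ~ Bernoulli(p=1/3):
Var(X) = \frac{2}{9}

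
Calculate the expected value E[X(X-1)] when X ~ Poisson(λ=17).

E[X(X-1)] = E[X² - X] = E[X²] - E[X]
E[X] = 17
E[X²] = Var(X) + (E[X])² = 17 + (17)² = 306
E[X(X-1)] = 306 - 17 = 289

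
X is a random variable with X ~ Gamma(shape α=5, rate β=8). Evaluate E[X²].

Using the identity E[X²] = Var(X) + (E[X])²:
E[X] = \frac{5}{8}
Var(X) = \frac{5}{64}
E[X²] = \frac{5}{64} + (\frac{5}{8})²
= \frac{15}{32}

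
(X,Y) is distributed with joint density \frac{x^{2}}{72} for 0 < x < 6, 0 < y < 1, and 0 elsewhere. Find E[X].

f_X(x) = ∫_0^1 \frac{x^{2}}{72} dy = \frac{x^{2}}{72}
E[X] = ∫_0^6 x × (\frac{x^{2}}{72}) dx = \frac{9}{2}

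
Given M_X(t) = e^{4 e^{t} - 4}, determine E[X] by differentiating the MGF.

To find E[X], compute M^(1)(0):
M^(1)(t) = 4 e^{t} e^{4 e^{t} - 4}
M^(1)(0) = 4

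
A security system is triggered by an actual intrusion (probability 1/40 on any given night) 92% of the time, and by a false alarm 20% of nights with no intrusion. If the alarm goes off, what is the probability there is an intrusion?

Let D = the rare event, + = positive/flagged.
P(D) = 1/40
P(+|D) = 92/100 = 23/25
P(+|D') = 20/100 = 1/5
P(+) = P(+|D)P(D) + P(+|D')P(D')
     = \frac{23}{25} × \frac{1}{40} + \frac{1}{5} × \frac{39}{40}
     = \frac{109}{500}
P(D|+) = P(+|D)P(D)/P(+) = \frac{23}{218}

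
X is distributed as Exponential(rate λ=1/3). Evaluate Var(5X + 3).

For X ~ Exponential(rate λ=1/3):
Var(X) = 9
Var(5X + 3) = (5)² × Var(X) = 25 × 9 = 225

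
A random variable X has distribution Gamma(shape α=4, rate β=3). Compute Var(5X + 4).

For X ~ Gamma(shape α=4, rate β=3):
Var(X) = \frac{4}{9}
Var(5X + 4) = (5)² × Var(X) = 25 × \frac{4}{9} = \frac{100}{9}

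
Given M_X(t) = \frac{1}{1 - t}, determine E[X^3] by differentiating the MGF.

To find E[X^3], compute M^(3)(0):
M^(1)(t) = \frac{1}{\left(1 - t\right)^{2}}
M^(2)(t) = \frac{2}{\left(1 - t\right)^{3}}
M^(3)(t) = \frac{6}{\left(1 - t\right)^{4}}
M^(3)(0) = 6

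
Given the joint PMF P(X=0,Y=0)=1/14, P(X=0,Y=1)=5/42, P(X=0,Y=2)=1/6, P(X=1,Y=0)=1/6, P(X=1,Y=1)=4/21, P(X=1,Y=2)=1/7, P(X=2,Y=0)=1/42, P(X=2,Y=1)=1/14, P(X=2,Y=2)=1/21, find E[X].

First find marginal of X:
P(X=0) = 5/14
P(X=1) = 1/2
P(X=2) = 1/7
E[X] = 0 × 5/14 + 1 × 1/2 + 2 × 1/7 = 11/14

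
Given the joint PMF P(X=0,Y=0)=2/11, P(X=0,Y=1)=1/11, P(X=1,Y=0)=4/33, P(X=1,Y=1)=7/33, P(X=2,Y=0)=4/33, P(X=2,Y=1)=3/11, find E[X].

First find marginal of X:
P(X=0) = 3/11
P(X=1) = 1/3
P(X=2) = 13/33
E[X] = 0 × 3/11 + 1 × 1/3 + 2 × 13/33 = 37/33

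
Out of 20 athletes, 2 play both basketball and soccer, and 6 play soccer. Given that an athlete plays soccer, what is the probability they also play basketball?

P(A ∩ B) = 2/20 = 1/10
P(B) = 6/20 = 3/10
P(A|B) = P(A ∩ B) / P(B) = (1/10) / (3/10) = 1/3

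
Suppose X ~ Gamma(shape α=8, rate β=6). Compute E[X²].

Using the identity E[X²] = Var(X) + (E[X])²:
E[X] = \frac{4}{3}
Var(X) = \frac{2}{9}
E[X²] = \frac{2}{9} + (\frac{4}{3})²
= 2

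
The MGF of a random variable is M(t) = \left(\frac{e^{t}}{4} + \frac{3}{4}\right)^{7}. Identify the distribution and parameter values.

The MGF M(t) = \left(\frac{e^{t}}{4} + \frac{3}{4}\right)^{7} is the standard form for the Binomial distribution.
Comparing with the known MGF formula identifies: Binomial(n=7, p=1/4)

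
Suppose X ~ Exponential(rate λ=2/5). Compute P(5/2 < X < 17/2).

P(5/2 < X < 17/2) = ∫_{5/2}^{17/2} f(x) dx
where f(x) = \frac{2 e^{- \frac{2 x}{5}}}{5}
= - \frac{1}{e^{\frac{17}{5}}} + e^{-1}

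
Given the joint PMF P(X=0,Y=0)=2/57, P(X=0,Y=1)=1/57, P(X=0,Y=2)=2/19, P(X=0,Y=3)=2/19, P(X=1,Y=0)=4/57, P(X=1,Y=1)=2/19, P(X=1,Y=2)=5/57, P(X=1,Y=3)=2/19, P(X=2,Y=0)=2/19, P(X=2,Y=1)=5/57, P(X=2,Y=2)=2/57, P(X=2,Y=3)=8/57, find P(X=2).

P(X=2) = P(X=2,Y=0) + P(X=2,Y=1) + P(X=2,Y=2) + P(X=2,Y=3)
= 2/19 + 5/57 + 2/57 + 8/57
= 7/19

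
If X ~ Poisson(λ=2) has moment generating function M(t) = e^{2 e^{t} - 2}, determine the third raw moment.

To find E[X^3], compute M^(3)(0):
M^(1)(t) = 2 e^{t} e^{2 e^{t} - 2}
M^(2)(t) = 4 e^{2 t} e^{2 e^{t} - 2} + 2 e^{t} e^{2 e^{t} - 2}
M^(3)(t) = 8 e^{3 t} e^{2 e^{t} - 2} + 12 e^{2 t} e^{2 e^{t} - 2} + 2 e^{t} e^{2 e^{t} - 2}
M^(3)(0) = 22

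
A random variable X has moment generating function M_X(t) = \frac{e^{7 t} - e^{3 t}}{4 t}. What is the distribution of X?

The MGF M(t) = \frac{e^{7 t} - e^{3 t}}{4 t} is the standard form for the Uniform distribution.
Comparing with the known MGF formula identifies: Uniform(3, 7)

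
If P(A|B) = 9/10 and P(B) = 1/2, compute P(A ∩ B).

By definition, P(A|B) = P(A ∩ B) / P(B)
So P(A ∩ B) = P(A|B) × P(B)
= 9/10 × 1/2
= 9/20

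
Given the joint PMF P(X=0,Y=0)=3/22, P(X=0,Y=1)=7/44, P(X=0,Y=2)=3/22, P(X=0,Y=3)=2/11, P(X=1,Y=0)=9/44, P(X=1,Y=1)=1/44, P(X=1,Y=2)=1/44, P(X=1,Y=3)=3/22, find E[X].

First find marginal of X:
P(X=0) = 27/44
P(X=1) = 17/44
E[X] = 0 × 27/44 + 1 × 17/44 = 17/44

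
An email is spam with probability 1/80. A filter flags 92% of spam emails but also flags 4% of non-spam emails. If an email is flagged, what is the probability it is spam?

Let D = the rare event, + = positive/flagged.
P(D) = 1/80
P(+|D) = 92/100 = 23/25
P(+|D') = 4/100 = 1/25
P(+) = P(+|D)P(D) + P(+|D')P(D')
     = \frac{23}{25} × \frac{1}{80} + \frac{1}{25} × \frac{79}{80}
     = \frac{51}{1000}
P(D|+) = P(+|D)P(D)/P(+) = \frac{23}{102}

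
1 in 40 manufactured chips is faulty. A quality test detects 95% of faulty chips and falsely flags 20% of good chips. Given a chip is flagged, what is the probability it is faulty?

Let D = the rare event, + = positive/flagged.
P(D) = 1/40
P(+|D) = 95/100 = 19/20
P(+|D') = 20/100 = 1/5
P(+) = P(+|D)P(D) + P(+|D')P(D')
     = \frac{19}{20} × \frac{1}{40} + \frac{1}{5} × \frac{39}{40}
     = \frac{7}{32}
P(D|+) = P(+|D)P(D)/P(+) = \frac{19}{175}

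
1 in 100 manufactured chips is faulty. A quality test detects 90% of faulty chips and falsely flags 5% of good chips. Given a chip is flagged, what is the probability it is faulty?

Let D = the rare event, + = positive/flagged.
P(D) = 1/100
P(+|D) = 90/100 = 9/10
P(+|D') = 5/100 = 1/20
P(+) = P(+|D)P(D) + P(+|D')P(D')
     = \frac{9}{10} × \frac{1}{100} + \frac{1}{20} × \frac{99}{100}
     = \frac{117}{2000}
P(D|+) = P(+|D)P(D)/P(+) = \frac{2}{13}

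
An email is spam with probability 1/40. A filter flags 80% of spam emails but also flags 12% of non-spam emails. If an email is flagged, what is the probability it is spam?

Let D = the rare event, + = positive/flagged.
P(D) = 1/40
P(+|D) = 80/100 = 4/5
P(+|D') = 12/100 = 3/25
P(+) = P(+|D)P(D) + P(+|D')P(D')
     = \frac{4}{5} × \frac{1}{40} + \frac{3}{25} × \frac{39}{40}
     = \frac{137}{1000}
P(D|+) = P(+|D)P(D)/P(+) = \frac{20}{137}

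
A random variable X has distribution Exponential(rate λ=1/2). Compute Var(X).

For X ~ Exponential(rate λ=1/2):
Var(X) = 4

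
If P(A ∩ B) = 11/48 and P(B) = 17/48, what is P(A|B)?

P(A|B) = P(A ∩ B) / P(B)
= (11/48) / (17/48)
= 11/17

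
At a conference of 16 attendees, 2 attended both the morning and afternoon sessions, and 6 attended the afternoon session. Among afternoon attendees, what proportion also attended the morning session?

P(A ∩ B) = 2/16 = 1/8
P(B) = 6/16 = 3/8
P(A|B) = P(A ∩ B) / P(B) = (1/8) / (3/8) = 1/3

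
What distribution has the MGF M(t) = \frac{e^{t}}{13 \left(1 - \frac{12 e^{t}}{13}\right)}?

The MGF M(t) = \frac{e^{t}}{13 \left(1 - \frac{12 e^{t}}{13}\right)} is the standard form for the Geometric distribution.
Comparing with the known MGF formula identifies: Geometric(p=1/13), X = trial number of first success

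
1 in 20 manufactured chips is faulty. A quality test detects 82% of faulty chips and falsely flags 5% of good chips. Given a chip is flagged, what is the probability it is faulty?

Let D = the rare event, + = positive/flagged.
P(D) = 1/20
P(+|D) = 82/100 = 41/50
P(+|D') = 5/100 = 1/20
P(+) = P(+|D)P(D) + P(+|D')P(D')
     = \frac{41}{50} × \frac{1}{20} + \frac{1}{20} × \frac{19}{20}
     = \frac{177}{2000}
P(D|+) = P(+|D)P(D)/P(+) = \frac{82}{177}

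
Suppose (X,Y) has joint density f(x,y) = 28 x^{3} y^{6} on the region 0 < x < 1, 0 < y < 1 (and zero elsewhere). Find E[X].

E[X] = ∫_0^1 ∫_0^1 x × f(x,y) dy dx
= ∫_0^1 ∫_0^1 x × (28 x^{3} y^{6}) dy dx
= \frac{4}{5}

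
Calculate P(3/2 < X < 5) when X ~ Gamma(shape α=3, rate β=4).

P(3/2 < X < 5) = ∫_{3/2}^{5} f(x) dx
where f(x) = 32 x^{2} e^{- 4 x}
= \frac{-221 + 25 e^{14}}{e^{20}}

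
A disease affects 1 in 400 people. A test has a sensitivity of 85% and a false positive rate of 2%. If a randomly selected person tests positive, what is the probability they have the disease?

Let D = the rare event, + = positive/flagged.
P(D) = 1/400
P(+|D) = 85/100 = 17/20
P(+|D') = 2/100 = 1/50
P(+) = P(+|D)P(D) + P(+|D')P(D')
     = \frac{17}{20} × \frac{1}{400} + \frac{1}{50} × \frac{399}{400}
     = \frac{883}{40000}
P(D|+) = P(+|D)P(D)/P(+) = \frac{85}{883}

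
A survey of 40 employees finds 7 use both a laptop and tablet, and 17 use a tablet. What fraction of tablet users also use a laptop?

P(A ∩ B) = 7/40
P(B) = 17/40
P(A|B) = P(A ∩ B) / P(B) = (7/40) / (17/40) = 7/17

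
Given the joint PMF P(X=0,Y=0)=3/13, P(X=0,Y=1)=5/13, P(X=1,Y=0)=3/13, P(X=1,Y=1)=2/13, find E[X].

First find marginal of X:
P(X=0) = 8/13
P(X=1) = 5/13
E[X] = 0 × 8/13 + 1 × 5/13 = 5/13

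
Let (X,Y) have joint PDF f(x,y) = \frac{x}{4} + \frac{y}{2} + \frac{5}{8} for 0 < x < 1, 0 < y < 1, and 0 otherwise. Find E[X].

E[X] = ∫_0^1 ∫_0^1 x × f(x,y) dy dx
= ∫_0^1 ∫_0^1 x × (\frac{x}{4} + \frac{y}{2} + \frac{5}{8}) dy dx
= \frac{25}{48}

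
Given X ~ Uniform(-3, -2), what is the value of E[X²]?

Using the identity E[X²] = Var(X) + (E[X])²:
E[X] = - \frac{5}{2}
Var(X) = \frac{1}{12}
E[X²] = \frac{1}{12} + (- \frac{5}{2})²
= \frac{19}{3}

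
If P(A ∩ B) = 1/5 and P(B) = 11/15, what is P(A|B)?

P(A|B) = P(A ∩ B) / P(B)
= (1/5) / (11/15)
= 3/11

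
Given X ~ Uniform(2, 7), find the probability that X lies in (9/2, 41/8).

P(9/2 < X < 41/8) = ∫_{9/2}^{41/8} f(x) dx
where f(x) = \frac{1}{5}
= \frac{1}{8}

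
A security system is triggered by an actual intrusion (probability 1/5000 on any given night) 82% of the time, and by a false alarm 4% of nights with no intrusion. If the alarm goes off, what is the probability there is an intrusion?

Let D = the rare event, + = positive/flagged.
P(D) = 1/5000
P(+|D) = 82/100 = 41/50
P(+|D') = 4/100 = 1/25
P(+) = P(+|D)P(D) + P(+|D')P(D')
     = \frac{41}{50} × \frac{1}{5000} + \frac{1}{25} × \frac{4999}{5000}
     = \frac{10039}{250000}
P(D|+) = P(+|D)P(D)/P(+) = \frac{41}{10039}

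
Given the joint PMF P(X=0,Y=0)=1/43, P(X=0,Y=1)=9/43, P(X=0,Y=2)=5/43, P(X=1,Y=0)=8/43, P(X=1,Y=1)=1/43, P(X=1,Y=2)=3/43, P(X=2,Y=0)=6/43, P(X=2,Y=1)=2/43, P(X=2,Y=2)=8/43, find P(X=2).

P(X=2) = P(X=2,Y=0) + P(X=2,Y=1) + P(X=2,Y=2)
= 6/43 + 2/43 + 8/43
= 16/43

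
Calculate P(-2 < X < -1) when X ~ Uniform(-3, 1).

P(-2 < X < -1) = ∫_{-2}^{-1} f(x) dx
where f(x) = \frac{1}{4}
= \frac{1}{4}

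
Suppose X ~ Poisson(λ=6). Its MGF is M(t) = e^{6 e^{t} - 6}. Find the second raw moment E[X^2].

To find E[X^2], compute M^(2)(0):
M^(1)(t) = 6 e^{t} e^{6 e^{t} - 6}
M^(2)(t) = 36 e^{2 t} e^{6 e^{t} - 6} + 6 e^{t} e^{6 e^{t} - 6}
M^(2)(0) = 42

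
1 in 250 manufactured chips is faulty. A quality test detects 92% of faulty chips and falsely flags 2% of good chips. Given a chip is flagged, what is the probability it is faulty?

Let D = the rare event, + = positive/flagged.
P(D) = 1/250
P(+|D) = 92/100 = 23/25
P(+|D') = 2/100 = 1/50
P(+) = P(+|D)P(D) + P(+|D')P(D')
     = \frac{23}{25} × \frac{1}{250} + \frac{1}{50} × \frac{249}{250}
     = \frac{59}{2500}
P(D|+) = P(+|D)P(D)/P(+) = \frac{46}{295}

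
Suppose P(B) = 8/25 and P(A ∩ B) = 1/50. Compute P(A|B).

P(A|B) = P(A ∩ B) / P(B)
= (1/50) / (8/25)
= 1/16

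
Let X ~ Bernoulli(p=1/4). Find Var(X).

For X ~ Bernoulli(p=1/4):
Var(X) = \frac{3}{16}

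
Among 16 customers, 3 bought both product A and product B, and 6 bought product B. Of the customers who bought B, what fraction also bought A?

P(A ∩ B) = 3/16
P(B) = 6/16 = 3/8
P(A|B) = P(A ∩ B) / P(B) = (3/16) / (3/8) = 1/2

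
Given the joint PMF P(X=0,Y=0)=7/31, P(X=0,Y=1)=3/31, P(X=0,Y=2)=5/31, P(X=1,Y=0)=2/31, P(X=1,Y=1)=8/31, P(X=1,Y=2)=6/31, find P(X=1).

P(X=1) = P(X=1,Y=0) + P(X=1,Y=1) + P(X=1,Y=2)
= 2/31 + 8/31 + 6/31
= 16/31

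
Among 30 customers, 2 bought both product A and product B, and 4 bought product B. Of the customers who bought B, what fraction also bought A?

P(A ∩ B) = 2/30 = 1/15
P(B) = 4/30 = 2/15
P(A|B) = P(A ∩ B) / P(B) = (1/15) / (2/15) = 1/2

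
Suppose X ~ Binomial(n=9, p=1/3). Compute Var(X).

For X ~ Binomial(n=9, p=1/3):
Var(X) = 2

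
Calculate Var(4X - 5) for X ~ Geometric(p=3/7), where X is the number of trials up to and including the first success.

For X ~ Geometric(p=3/7), where X is the number of trials up to and including the first success:
Var(X) = \frac{28}{9}
Var(4X - 5) = (4)² × Var(X) = 16 × \frac{28}{9} = \frac{448}{9}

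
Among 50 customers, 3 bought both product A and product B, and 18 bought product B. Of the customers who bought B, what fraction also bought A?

P(A ∩ B) = 3/50
P(B) = 18/50 = 9/25
P(A|B) = P(A ∩ B) / P(B) = (3/50) / (9/25) = 1/6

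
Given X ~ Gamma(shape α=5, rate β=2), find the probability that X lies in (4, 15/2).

P(4 < X < 15/2) = ∫_{4}^{15/2} f(x) dx
where f(x) = \frac{4 x^{4} e^{- 2 x}}{3}
= \frac{-22403 + 2376 e^{7}}{8 e^{15}}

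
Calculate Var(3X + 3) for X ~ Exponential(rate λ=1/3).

For X ~ Exponential(rate λ=1/3):
Var(X) = 9
Var(3X + 3) = (3)² × Var(X) = 9 × 9 = 81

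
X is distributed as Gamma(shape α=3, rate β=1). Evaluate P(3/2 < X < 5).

P(3/2 < X < 5) = ∫_{3/2}^{5} f(x) dx
where f(x) = \frac{x^{2} e^{- x}}{2}
= - \frac{37}{2 e^{5}} + \frac{29}{8 e^{\frac{3}{2}}}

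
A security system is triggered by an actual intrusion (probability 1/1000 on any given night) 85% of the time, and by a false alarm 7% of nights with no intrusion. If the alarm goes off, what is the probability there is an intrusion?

Let D = the rare event, + = positive/flagged.
P(D) = 1/1000
P(+|D) = 85/100 = 17/20
P(+|D') = 7/100
P(+) = P(+|D)P(D) + P(+|D')P(D')
     = \frac{17}{20} × \frac{1}{1000} + \frac{7}{100} × \frac{999}{1000}
     = \frac{3539}{50000}
P(D|+) = P(+|D)P(D)/P(+) = \frac{85}{7078}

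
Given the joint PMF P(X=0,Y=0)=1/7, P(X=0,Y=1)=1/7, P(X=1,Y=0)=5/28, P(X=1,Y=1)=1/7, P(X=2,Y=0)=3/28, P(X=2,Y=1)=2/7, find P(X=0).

P(X=0) = P(X=0,Y=0) + P(X=0,Y=1)
= 1/7 + 1/7
= 2/7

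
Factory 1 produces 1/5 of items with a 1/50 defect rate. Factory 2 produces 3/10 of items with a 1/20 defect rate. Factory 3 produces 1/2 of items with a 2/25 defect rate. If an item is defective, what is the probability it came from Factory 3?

Using Bayes' theorem:
P(F1) = 1/5, P(D|F1) = 1/50
P(F2) = 3/10, P(D|F2) = 1/20
P(F3) = 1/2, P(D|F3) = 2/25
P(D) = P(D|F1)P(F1) + P(D|F2)P(F2) + P(D|F3)P(F3)
     = \frac{59}{1000}
P(F3|D) = P(D|F3)P(F3) / P(D)
= \frac{40}{59}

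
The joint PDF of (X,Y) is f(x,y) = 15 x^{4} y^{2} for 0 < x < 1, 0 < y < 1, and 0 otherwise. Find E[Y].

E[Y] = ∫_0^1 ∫_0^1 y × f(x,y) dx dy
= \frac{3}{4}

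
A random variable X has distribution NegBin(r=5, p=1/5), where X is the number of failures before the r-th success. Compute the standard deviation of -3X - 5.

For X ~ NegBin(r=5, p=1/5), where X is the number of failures before the r-th success:
Var(X) = 100
SD(X) = √(Var(X)) = √(100) = 10
SD(-3X - 5) = |-3| × SD(X) = 3 × 10 = 30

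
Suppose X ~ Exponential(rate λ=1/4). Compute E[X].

For X ~ Exponential(rate λ=1/4), the expected value is:
E[X] = 4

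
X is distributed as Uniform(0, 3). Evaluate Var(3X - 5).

For X ~ Uniform(0, 3):
Var(X) = \frac{3}{4}
Var(3X - 5) = (3)² × Var(X) = 9 × \frac{3}{4} = \frac{27}{4}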